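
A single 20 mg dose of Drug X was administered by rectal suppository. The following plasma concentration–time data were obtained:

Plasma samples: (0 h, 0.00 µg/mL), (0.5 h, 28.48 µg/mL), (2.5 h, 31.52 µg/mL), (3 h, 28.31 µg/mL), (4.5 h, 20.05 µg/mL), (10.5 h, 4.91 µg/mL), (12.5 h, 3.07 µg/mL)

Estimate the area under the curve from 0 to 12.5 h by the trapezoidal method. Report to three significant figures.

Trapezoidal AUC_0→12.5:
  [0→0.5]: (0.00+28.48)/2 × 0.5 = 7.12
  [0.5→2.5]: (28.48+31.52)/2 × 2 = 60.0
  [2.5→3]: (31.52+28.31)/2 × 0.5 = 14.9575
  [3→4.5]: (28.31+20.05)/2 × 1.5 = 36.27
  [4.5→10.5]: (20.05+4.91)/2 × 6 = 74.88
  [10.5→12.5]: (4.91+3.07)/2 × 2 = 7.98
  Sum = 201.2075 µg/mL·h

AUC = 201 µg/mL·h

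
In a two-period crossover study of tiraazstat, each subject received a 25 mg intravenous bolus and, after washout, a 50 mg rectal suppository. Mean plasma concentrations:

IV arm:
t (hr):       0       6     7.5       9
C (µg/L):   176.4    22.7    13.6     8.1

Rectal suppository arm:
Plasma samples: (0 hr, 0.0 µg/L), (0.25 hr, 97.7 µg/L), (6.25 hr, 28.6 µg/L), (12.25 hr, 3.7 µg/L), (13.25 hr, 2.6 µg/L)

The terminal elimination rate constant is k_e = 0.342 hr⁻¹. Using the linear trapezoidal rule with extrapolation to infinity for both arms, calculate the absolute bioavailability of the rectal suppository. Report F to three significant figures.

Trapezoidal AUC_0→9 (IV):
  [0→6]: (176.4+22.7)/2 × 6 = 597.3
  [6→7.5]: (22.7+13.6)/2 × 1.5 = 27.225
  [7.5→9]: (13.6+8.1)/2 × 1.5 = 16.275
  Sum = 640.8 µg/L·hr
IV tail: 8.1/0.342 = 23.684; AUC_iv,0→∞ = 640.8 + 23.684 = 664.484 µg/L·hr
Trapezoidal AUC_0→13.25 (rectal suppository):
  [0→0.25]: (0.0+97.7)/2 × 0.25 = 12.2125
  [0.25→6.25]: (97.7+28.6)/2 × 6 = 378.9
  [6.25→12.25]: (28.6+3.7)/2 × 6 = 96.9
  [12.25→13.25]: (3.7+2.6)/2 × 1 = 3.15
  Sum = 491.1625 µg/L·hr
rectal suppository tail: 2.6/0.342 = 7.602; AUC_ev,0→∞ = 491.1625 + 7.602 = 498.7645 µg/L·hr
F = (AUC_ev/D_ev)/(AUC_iv/D_iv) = (498.7645/50)/(664.484/25) = 9.97529/26.57936 = 0.3753

F = 0.375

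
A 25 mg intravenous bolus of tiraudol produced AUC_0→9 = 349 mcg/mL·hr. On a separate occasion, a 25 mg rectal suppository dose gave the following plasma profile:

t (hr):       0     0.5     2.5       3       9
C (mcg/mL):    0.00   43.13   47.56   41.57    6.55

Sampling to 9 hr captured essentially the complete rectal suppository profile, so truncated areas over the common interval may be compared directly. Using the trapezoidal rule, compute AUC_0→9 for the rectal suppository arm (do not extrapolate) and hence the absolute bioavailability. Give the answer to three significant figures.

Trapezoidal AUC_0→9 (rectal suppository):
  [0→0.5]: (0.00+43.13)/2 × 0.5 = 10.7825
  [0.5→2.5]: (43.13+47.56)/2 × 2 = 90.69
  [2.5→3]: (47.56+41.57)/2 × 0.5 = 22.2825
  [3→9]: (41.57+6.55)/2 × 6 = 144.36
  Sum = 268.115 mcg/mL·hr
F = (AUC_ev/D_ev)/(AUC_iv/D_iv) = (268.115/25)/(349/25) = 10.7246/13.96 = 0.7682

F = 0.768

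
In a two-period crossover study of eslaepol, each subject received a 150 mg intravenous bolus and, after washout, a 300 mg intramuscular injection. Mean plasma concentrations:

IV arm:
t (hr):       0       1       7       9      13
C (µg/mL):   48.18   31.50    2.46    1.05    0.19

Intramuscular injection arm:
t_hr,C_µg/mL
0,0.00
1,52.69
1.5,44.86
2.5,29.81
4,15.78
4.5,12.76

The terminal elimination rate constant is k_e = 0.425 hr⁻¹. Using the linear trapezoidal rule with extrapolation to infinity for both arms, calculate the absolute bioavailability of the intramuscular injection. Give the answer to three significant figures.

Trapezoidal AUC_0→13 (IV):
  [0→1]: (48.18+31.50)/2 × 1 = 39.84
  [1→7]: (31.50+2.46)/2 × 6 = 101.88
  [7→9]: (2.46+1.05)/2 × 2 = 3.51
  [9→13]: (1.05+0.19)/2 × 4 = 2.48
  Sum = 147.71 µg/mL·hr
IV tail: 0.19/0.425 = 0.447; AUC_iv,0→∞ = 147.71 + 0.447 = 148.157 µg/mL·hr
Trapezoidal AUC_0→4.5 (intramuscular injection):
  [0→1]: (0.00+52.69)/2 × 1 = 26.345
  [1→1.5]: (52.69+44.86)/2 × 0.5 = 24.3875
  [1.5→2.5]: (44.86+29.81)/2 × 1 = 37.335
  [2.5→4]: (29.81+15.78)/2 × 1.5 = 34.1925
  [4→4.5]: (15.78+12.76)/2 × 0.5 = 7.135
  Sum = 129.395 µg/mL·hr
intramuscular injection tail: 12.76/0.425 = 30.024; AUC_ev,0→∞ = 129.395 + 30.024 = 159.419 µg/mL·hr
F = (AUC_ev/D_ev)/(AUC_iv/D_iv) = (159.419/300)/(148.157/150) = 0.531397/0.987713 = 0.5380

F = 0.538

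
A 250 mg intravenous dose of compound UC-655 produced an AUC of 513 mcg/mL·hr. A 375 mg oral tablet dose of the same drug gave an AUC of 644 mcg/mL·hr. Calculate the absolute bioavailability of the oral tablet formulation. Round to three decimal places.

F = (AUC_ev / D_ev) / (AUC_iv / D_iv)
  = (644/375) / (513/250)
  = 1.71733 / 2.052 = 0.8369

F = 0.837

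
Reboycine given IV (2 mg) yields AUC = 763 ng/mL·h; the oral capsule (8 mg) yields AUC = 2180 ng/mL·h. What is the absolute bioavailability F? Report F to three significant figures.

F = 0.714

F = (AUC_ev / D_ev) / (AUC_iv / D_iv)
  = (2180/8) / (763/2)
  = 272.5 / 381.5 = 0.7143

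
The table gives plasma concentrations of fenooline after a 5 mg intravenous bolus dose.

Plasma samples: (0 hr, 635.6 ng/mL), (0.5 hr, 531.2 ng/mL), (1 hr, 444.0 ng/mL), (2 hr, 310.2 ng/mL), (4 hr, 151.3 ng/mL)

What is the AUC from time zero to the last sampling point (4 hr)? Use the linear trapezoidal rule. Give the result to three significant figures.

AUC = 1370 ng/mL·hr

Trapezoidal AUC_0→4:
  [0→0.5]: (635.6+531.2)/2 × 0.5 = 291.7
  [0.5→1]: (531.2+444.0)/2 × 0.5 = 243.8
  [1→2]: (444.0+310.2)/2 × 1 = 377.1
  [2→4]: (310.2+151.3)/2 × 2 = 461.5
  Sum = 1374.1 ng/mL·hr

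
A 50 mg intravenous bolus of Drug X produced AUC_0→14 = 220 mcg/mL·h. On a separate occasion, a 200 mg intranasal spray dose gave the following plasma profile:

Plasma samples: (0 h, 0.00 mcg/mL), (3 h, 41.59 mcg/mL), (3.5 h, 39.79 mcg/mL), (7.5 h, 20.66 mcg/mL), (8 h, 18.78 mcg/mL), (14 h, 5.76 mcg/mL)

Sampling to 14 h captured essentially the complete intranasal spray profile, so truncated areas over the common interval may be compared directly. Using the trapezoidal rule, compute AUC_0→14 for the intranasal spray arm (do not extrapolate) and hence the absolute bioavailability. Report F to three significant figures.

Trapezoidal AUC_0→14 (intranasal spray):
  [0→3]: (0.00+41.59)/2 × 3 = 62.385
  [3→3.5]: (41.59+39.79)/2 × 0.5 = 20.345
  [3.5→7.5]: (39.79+20.66)/2 × 4 = 120.9
  [7.5→8]: (20.66+18.78)/2 × 0.5 = 9.86
  [8→14]: (18.78+5.76)/2 × 6 = 73.62
  Sum = 287.11 mcg/mL·h
F = (AUC_ev/D_ev)/(AUC_iv/D_iv) = (287.11/200)/(220/50) = 1.43555/4.4 = 0.3263

F = 0.326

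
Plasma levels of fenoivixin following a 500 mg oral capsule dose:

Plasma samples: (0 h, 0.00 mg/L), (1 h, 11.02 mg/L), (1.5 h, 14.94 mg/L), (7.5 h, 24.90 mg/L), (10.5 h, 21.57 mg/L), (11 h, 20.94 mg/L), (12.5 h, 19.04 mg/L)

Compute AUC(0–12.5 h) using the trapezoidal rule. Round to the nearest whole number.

AUC = 242 mg/L·h

Trapezoidal AUC_0→12.5:
  [0→1]: (0.00+11.02)/2 × 1 = 5.51
  [1→1.5]: (11.02+14.94)/2 × 0.5 = 6.49
  [1.5→7.5]: (14.94+24.90)/2 × 6 = 119.52
  [7.5→10.5]: (24.90+21.57)/2 × 3 = 69.705
  [10.5→11]: (21.57+20.94)/2 × 0.5 = 10.6275
  [11→12.5]: (20.94+19.04)/2 × 1.5 = 29.985
  Sum = 241.8375 mg/L·h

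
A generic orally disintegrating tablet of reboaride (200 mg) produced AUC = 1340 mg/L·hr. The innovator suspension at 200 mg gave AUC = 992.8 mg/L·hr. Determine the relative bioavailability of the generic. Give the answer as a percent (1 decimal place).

F_rel = 135.0%

F_rel = (AUC_test/D_test) / (AUC_ref/D_ref)
      = (1340/200) / (992.8/200)
      = 6.7 / 4.964 = 1.3497 = 134.97%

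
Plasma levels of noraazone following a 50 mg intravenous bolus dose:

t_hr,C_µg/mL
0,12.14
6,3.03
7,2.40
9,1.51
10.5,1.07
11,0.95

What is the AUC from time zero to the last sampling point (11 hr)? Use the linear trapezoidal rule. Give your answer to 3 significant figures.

AUC = 54.6 µg/mL·hr

Trapezoidal AUC_0→11:
  [0→6]: (12.14+3.03)/2 × 6 = 45.51
  [6→7]: (3.03+2.40)/2 × 1 = 2.715
  [7→9]: (2.40+1.51)/2 × 2 = 3.91
  [9→10.5]: (1.51+1.07)/2 × 1.5 = 1.935
  [10.5→11]: (1.07+0.95)/2 × 0.5 = 0.505
  Sum = 54.575 µg/mL·hr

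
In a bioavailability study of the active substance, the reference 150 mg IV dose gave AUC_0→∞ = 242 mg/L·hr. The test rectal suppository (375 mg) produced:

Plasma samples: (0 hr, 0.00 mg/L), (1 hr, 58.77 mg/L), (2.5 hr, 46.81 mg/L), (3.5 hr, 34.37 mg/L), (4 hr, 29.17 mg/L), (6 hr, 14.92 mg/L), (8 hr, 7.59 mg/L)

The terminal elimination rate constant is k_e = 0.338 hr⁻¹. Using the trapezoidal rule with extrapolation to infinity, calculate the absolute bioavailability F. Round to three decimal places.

Trapezoidal AUC_0→8 (rectal suppository):
  [0→1]: (0.00+58.77)/2 × 1 = 29.385
  [1→2.5]: (58.77+46.81)/2 × 1.5 = 79.185
  [2.5→3.5]: (46.81+34.37)/2 × 1 = 40.59
  [3.5→4]: (34.37+29.17)/2 × 0.5 = 15.885
  [4→6]: (29.17+14.92)/2 × 2 = 44.09
  [6→8]: (14.92+7.59)/2 × 2 = 22.51
  Sum = 231.645 mg/L·hr
Tail: C_last/k_e = 7.59/0.338 = 22.456
AUC_0→∞ (rectal suppository) = 231.645 + 22.456 = 254.101 mg/L·hr
F = (AUC_ev/D_ev)/(AUC_iv/D_iv) = (254.101/375)/(242/150) = 0.677603/1.61333 = 0.4200

F = 0.420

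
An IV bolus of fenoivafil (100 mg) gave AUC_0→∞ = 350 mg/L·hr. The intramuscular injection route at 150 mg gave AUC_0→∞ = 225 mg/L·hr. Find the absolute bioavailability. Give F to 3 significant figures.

F = (AUC_ev / D_ev) / (AUC_iv / D_iv)
  = (225/150) / (350/100)
  = 1.5 / 3.5 = 0.4286

F = 0.429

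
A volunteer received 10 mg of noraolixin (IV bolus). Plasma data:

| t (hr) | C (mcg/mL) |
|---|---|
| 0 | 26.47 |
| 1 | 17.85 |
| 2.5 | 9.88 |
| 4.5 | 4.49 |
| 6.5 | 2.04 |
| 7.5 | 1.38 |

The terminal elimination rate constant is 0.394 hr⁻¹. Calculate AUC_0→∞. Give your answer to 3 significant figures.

AUC = 69.1 mcg/mL·hr

Trapezoidal AUC_0→7.5:
  [0→1]: (26.47+17.85)/2 × 1 = 22.16
  [1→2.5]: (17.85+9.88)/2 × 1.5 = 20.7975
  [2.5→4.5]: (9.88+4.49)/2 × 2 = 14.37
  [4.5→6.5]: (4.49+2.04)/2 × 2 = 6.53
  [6.5→7.5]: (2.04+1.38)/2 × 1 = 1.71
  Sum = 65.5675 mcg/mL·hr
Extrapolated tail: C_last / k_e = 1.38 / 0.394 = 3.503
AUC_0→∞ = 65.5675 + 3.503 = 69.0705 mcg/mL·hr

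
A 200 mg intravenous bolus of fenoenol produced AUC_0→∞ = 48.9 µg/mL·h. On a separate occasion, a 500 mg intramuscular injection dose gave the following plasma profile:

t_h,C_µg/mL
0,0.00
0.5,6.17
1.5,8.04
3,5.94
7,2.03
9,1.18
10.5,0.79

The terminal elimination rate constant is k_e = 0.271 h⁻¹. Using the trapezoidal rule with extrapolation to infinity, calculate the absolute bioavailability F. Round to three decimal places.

F = 0.349

Trapezoidal AUC_0→10.5 (intramuscular injection):
  [0→0.5]: (0.00+6.17)/2 × 0.5 = 1.5425
  [0.5→1.5]: (6.17+8.04)/2 × 1 = 7.105
  [1.5→3]: (8.04+5.94)/2 × 1.5 = 10.485
  [3→7]: (5.94+2.03)/2 × 4 = 15.94
  [7→9]: (2.03+1.18)/2 × 2 = 3.21
  [9→10.5]: (1.18+0.79)/2 × 1.5 = 1.4775
  Sum = 39.76 µg/mL·h
Tail: C_last/k_e = 0.79/0.271 = 2.915
AUC_0→∞ (intramuscular injection) = 39.76 + 2.915 = 42.675 µg/mL·h
F = (AUC_ev/D_ev)/(AUC_iv/D_iv) = (42.675/500)/(48.9/200) = 0.08535/0.2445 = 0.3491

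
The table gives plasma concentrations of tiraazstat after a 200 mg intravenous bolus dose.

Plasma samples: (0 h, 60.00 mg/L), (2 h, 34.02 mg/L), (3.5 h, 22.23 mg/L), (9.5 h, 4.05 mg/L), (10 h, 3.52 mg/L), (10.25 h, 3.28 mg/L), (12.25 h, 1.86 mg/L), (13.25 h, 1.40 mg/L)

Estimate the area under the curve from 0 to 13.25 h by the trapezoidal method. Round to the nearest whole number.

AUC = 225 mg/L·h

Trapezoidal AUC_0→13.25:
  [0→2]: (60.00+34.02)/2 × 2 = 94.02
  [2→3.5]: (34.02+22.23)/2 × 1.5 = 42.1875
  [3.5→9.5]: (22.23+4.05)/2 × 6 = 78.84
  [9.5→10]: (4.05+3.52)/2 × 0.5 = 1.8925
  [10→10.25]: (3.52+3.28)/2 × 0.25 = 0.85
  [10.25→12.25]: (3.28+1.86)/2 × 2 = 5.14
  [12.25→13.25]: (1.86+1.40)/2 × 1 = 1.63
  Sum = 224.56 mg/L·h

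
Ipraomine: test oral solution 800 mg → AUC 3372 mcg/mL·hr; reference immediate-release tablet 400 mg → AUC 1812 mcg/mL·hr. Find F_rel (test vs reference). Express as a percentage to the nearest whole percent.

F_rel = 93%

F_rel = (AUC_test/D_test) / (AUC_ref/D_ref)
      = (3372/800) / (1812/400)
      = 4.215 / 4.53 = 0.9305 = 93.05%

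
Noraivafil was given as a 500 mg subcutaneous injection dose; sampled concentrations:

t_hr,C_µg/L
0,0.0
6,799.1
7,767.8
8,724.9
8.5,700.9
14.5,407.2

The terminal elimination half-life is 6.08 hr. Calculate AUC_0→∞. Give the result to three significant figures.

Trapezoidal AUC_0→14.5:
  [0→6]: (0.0+799.1)/2 × 6 = 2397.3
  [6→7]: (799.1+767.8)/2 × 1 = 783.45
  [7→8]: (767.8+724.9)/2 × 1 = 746.35
  [8→8.5]: (724.9+700.9)/2 × 0.5 = 356.45
  [8.5→14.5]: (700.9+407.2)/2 × 6 = 3324.3
  Sum = 7607.85 µg/L·hr
k_e = ln2 / t½ = 0.693147 / 6.08 = 0.1140 hr^-1
Extrapolated tail: C_last / k_e = 407.2 / 0.114 = 3571.930
AUC_0→∞ = 7607.85 + 3571.930 = 11179.78 µg/L·hr

AUC = 11200 µg/L·hr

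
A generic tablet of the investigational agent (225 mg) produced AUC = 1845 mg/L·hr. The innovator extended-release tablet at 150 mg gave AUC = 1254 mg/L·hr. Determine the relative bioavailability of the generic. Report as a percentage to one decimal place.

F_rel = (AUC_test/D_test) / (AUC_ref/D_ref)
      = (1845/225) / (1254/150)
      = 8.2 / 8.36 = 0.9809 = 98.09%

F_rel = 98.1%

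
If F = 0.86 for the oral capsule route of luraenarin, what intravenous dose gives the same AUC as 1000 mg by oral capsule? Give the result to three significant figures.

Systemic exposure from an extravascular dose = F × D_ev, so the equivalent IV dose is F × D_ev.
D_iv = F × D_ev = 0.86 × 1000 = 860 mg

D_iv = 860 mg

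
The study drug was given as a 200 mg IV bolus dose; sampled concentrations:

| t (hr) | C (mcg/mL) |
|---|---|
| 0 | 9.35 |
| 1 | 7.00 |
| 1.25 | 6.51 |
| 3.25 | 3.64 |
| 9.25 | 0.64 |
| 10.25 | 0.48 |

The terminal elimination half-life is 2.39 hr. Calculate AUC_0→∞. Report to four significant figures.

Trapezoidal AUC_0→10.25:
  [0→1]: (9.35+7.00)/2 × 1 = 8.175
  [1→1.25]: (7.00+6.51)/2 × 0.25 = 1.68875
  [1.25→3.25]: (6.51+3.64)/2 × 2 = 10.15
  [3.25→9.25]: (3.64+0.64)/2 × 6 = 12.84
  [9.25→10.25]: (0.64+0.48)/2 × 1 = 0.56
  Sum = 33.41375 mcg/mL·hr
k_e = ln2 / t½ = 0.693147 / 2.39 = 0.2900 hr^-1
Extrapolated tail: C_last / k_e = 0.48 / 0.29 = 1.655
AUC_0→∞ = 33.41375 + 1.655 = 35.06875 mcg/mL·hr

AUC = 35.07 mcg/mL·hr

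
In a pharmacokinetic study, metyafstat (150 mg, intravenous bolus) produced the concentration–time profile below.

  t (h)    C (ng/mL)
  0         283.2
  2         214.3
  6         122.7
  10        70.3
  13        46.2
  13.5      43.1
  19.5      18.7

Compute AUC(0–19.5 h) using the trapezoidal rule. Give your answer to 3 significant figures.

AUC = 1940 ng/mL·h

Trapezoidal AUC_0→19.5:
  [0→2]: (283.2+214.3)/2 × 2 = 497.5
  [2→6]: (214.3+122.7)/2 × 4 = 674.0
  [6→10]: (122.7+70.3)/2 × 4 = 386.0
  [10→13]: (70.3+46.2)/2 × 3 = 174.75
  [13→13.5]: (46.2+43.1)/2 × 0.5 = 22.325
  [13.5→19.5]: (43.1+18.7)/2 × 6 = 185.4
  Sum = 1939.975 ng/mL·h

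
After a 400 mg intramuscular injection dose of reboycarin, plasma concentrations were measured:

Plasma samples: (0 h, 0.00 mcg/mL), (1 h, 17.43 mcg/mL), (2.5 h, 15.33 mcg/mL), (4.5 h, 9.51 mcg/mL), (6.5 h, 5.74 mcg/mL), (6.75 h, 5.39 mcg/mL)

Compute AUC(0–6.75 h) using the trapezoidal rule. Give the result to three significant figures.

AUC = 74.8 mcg/mL·h

Trapezoidal AUC_0→6.75:
  [0→1]: (0.00+17.43)/2 × 1 = 8.715
  [1→2.5]: (17.43+15.33)/2 × 1.5 = 24.57
  [2.5→4.5]: (15.33+9.51)/2 × 2 = 24.84
  [4.5→6.5]: (9.51+5.74)/2 × 2 = 15.25
  [6.5→6.75]: (5.74+5.39)/2 × 0.25 = 1.39125
  Sum = 74.76625 mcg/mL·h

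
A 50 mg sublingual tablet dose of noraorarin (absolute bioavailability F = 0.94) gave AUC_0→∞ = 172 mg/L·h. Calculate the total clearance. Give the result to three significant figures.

CL = F × Dose / AUC_0→∞
   = 0.94 × 50 / 172 = 0.273256 L/h

CL = 0.273 L/h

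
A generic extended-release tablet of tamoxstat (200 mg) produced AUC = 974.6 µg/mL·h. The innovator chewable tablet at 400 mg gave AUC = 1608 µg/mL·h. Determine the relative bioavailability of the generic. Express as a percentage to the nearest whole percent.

F_rel = (AUC_test/D_test) / (AUC_ref/D_ref)
      = (974.6/200) / (1608/400)
      = 4.873 / 4.02 = 1.2122 = 121.22%

F_rel = 121%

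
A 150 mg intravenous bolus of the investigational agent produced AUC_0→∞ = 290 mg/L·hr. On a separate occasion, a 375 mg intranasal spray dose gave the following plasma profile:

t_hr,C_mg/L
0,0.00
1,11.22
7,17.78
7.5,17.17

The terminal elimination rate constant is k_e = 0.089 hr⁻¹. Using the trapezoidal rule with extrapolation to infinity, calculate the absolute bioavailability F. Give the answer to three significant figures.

F = 0.406

Trapezoidal AUC_0→7.5 (intranasal spray):
  [0→1]: (0.00+11.22)/2 × 1 = 5.61
  [1→7]: (11.22+17.78)/2 × 6 = 87.0
  [7→7.5]: (17.78+17.17)/2 × 0.5 = 8.7375
  Sum = 101.3475 mg/L·hr
Tail: C_last/k_e = 17.17/0.089 = 192.921
AUC_0→∞ (intranasal spray) = 101.3475 + 192.921 = 294.2685 mg/L·hr
F = (AUC_ev/D_ev)/(AUC_iv/D_iv) = (294.2685/375)/(290/150) = 0.784716/1.93333 = 0.4059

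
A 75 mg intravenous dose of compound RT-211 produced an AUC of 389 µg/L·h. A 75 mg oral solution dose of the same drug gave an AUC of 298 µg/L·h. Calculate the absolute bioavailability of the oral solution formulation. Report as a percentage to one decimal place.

F = 76.6%

F = (AUC_ev / D_ev) / (AUC_iv / D_iv)
  = (298/75) / (389/75)
  = 3.97333 / 5.18667 = 0.7661
  = 76.61%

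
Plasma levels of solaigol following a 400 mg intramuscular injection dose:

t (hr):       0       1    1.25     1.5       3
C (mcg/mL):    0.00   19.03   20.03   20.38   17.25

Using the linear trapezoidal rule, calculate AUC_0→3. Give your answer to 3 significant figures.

AUC = 47.7 mcg/mL·hr

Trapezoidal AUC_0→3:
  [0→1]: (0.00+19.03)/2 × 1 = 9.515
  [1→1.25]: (19.03+20.03)/2 × 0.25 = 4.8825
  [1.25→1.5]: (20.03+20.38)/2 × 0.25 = 5.05125
  [1.5→3]: (20.38+17.25)/2 × 1.5 = 28.2225
  Sum = 47.67125 mcg/mL·hr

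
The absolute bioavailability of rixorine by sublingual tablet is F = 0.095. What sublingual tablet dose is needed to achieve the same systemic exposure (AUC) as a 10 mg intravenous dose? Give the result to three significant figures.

D_sublingual = 105 mg

For equal systemic exposure: F × D_ev = D_iv
D_ev = D_iv / F = 10 / 0.095 = 105.263 mg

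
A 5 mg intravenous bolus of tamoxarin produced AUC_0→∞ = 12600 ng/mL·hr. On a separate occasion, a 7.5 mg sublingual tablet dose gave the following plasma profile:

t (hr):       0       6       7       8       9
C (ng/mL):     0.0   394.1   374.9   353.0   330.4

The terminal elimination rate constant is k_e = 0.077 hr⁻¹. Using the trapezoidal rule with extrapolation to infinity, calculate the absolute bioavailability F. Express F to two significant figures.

F = 0.35

Trapezoidal AUC_0→9 (sublingual tablet):
  [0→6]: (0.0+394.1)/2 × 6 = 1182.3
  [6→7]: (394.1+374.9)/2 × 1 = 384.5
  [7→8]: (374.9+353.0)/2 × 1 = 363.95
  [8→9]: (353.0+330.4)/2 × 1 = 341.7
  Sum = 2272.45 ng/mL·hr
Tail: C_last/k_e = 330.4/0.077 = 4290.909
AUC_0→∞ (sublingual tablet) = 2272.45 + 4290.909 = 6563.359 ng/mL·hr
F = (AUC_ev/D_ev)/(AUC_iv/D_iv) = (6563.359/7.5)/(12600/5) = 875.115/2520 = 0.3473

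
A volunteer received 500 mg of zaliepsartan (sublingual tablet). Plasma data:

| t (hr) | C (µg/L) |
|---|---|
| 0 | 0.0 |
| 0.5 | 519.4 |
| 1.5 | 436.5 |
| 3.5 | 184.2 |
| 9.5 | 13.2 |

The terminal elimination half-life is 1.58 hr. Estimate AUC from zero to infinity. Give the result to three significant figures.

AUC = 1850 µg/L·hr

Trapezoidal AUC_0→9.5:
  [0→0.5]: (0.0+519.4)/2 × 0.5 = 129.85
  [0.5→1.5]: (519.4+436.5)/2 × 1 = 477.95
  [1.5→3.5]: (436.5+184.2)/2 × 2 = 620.7
  [3.5→9.5]: (184.2+13.2)/2 × 6 = 592.2
  Sum = 1820.7 µg/L·hr
k_e = ln2 / t½ = 0.693147 / 1.58 = 0.4387 hr^-1
Extrapolated tail: C_last / k_e = 13.2 / 0.4387 = 30.089
AUC_0→∞ = 1820.7 + 30.089 = 1850.789 µg/L·hr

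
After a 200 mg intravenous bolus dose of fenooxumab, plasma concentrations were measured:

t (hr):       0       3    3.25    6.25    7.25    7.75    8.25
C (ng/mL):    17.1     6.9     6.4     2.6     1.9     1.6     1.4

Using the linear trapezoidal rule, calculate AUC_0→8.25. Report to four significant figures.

Trapezoidal AUC_0→8.25:
  [0→3]: (17.1+6.9)/2 × 3 = 36.0
  [3→3.25]: (6.9+6.4)/2 × 0.25 = 1.6625
  [3.25→6.25]: (6.4+2.6)/2 × 3 = 13.5
  [6.25→7.25]: (2.6+1.9)/2 × 1 = 2.25
  [7.25→7.75]: (1.9+1.6)/2 × 0.5 = 0.875
  [7.75→8.25]: (1.6+1.4)/2 × 0.5 = 0.75
  Sum = 55.0375 ng/mL·hr

AUC = 55.04 ng/mL·hr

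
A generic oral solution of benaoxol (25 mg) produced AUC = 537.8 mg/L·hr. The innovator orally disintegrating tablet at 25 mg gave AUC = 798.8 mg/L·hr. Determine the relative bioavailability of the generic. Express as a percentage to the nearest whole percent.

F_rel = (AUC_test/D_test) / (AUC_ref/D_ref)
      = (537.8/25) / (798.8/25)
      = 21.512 / 31.952 = 0.6733 = 67.33%

F_rel = 67%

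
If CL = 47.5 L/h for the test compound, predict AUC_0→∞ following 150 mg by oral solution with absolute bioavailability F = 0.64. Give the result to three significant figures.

AUC_0→∞ = F × Dose / CL
        = 0.64 × 150 / 47.5 = 2.02105 mg/L·h

AUC = 2.02 mg/L·h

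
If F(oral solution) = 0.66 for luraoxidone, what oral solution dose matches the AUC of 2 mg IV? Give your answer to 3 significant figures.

D_oral = 3.03 mg

For equal systemic exposure: F × D_ev = D_iv
D_ev = D_iv / F = 2 / 0.66 = 3.0303 mg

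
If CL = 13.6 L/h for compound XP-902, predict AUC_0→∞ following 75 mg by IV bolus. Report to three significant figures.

AUC_0→∞ = Dose_iv / CL
        = 75 / 13.6 = 5.51471 mg/L·h

AUC = 5.51 mg/L·h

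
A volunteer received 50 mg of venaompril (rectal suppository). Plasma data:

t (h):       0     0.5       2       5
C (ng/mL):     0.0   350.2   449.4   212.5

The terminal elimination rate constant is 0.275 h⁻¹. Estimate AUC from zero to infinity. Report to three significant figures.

Trapezoidal AUC_0→5:
  [0→0.5]: (0.0+350.2)/2 × 0.5 = 87.55
  [0.5→2]: (350.2+449.4)/2 × 1.5 = 599.7
  [2→5]: (449.4+212.5)/2 × 3 = 992.85
  Sum = 1680.1 ng/mL·h
Extrapolated tail: C_last / k_e = 212.5 / 0.275 = 772.727
AUC_0→∞ = 1680.1 + 772.727 = 2452.827 ng/mL·h

AUC = 2450 ng/mL·h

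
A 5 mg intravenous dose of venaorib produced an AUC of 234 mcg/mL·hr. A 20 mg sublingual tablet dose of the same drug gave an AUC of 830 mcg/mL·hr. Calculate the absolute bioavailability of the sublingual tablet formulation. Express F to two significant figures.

F = (AUC_ev / D_ev) / (AUC_iv / D_iv)
  = (830/20) / (234/5)
  = 41.5 / 46.8 = 0.8868

F = 0.89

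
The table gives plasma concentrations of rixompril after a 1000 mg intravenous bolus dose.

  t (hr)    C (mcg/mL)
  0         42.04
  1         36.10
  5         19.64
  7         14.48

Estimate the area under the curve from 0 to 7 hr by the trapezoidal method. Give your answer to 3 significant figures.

Trapezoidal AUC_0→7:
  [0→1]: (42.04+36.10)/2 × 1 = 39.07
  [1→5]: (36.10+19.64)/2 × 4 = 111.48
  [5→7]: (19.64+14.48)/2 × 2 = 34.12
  Sum = 184.67 mcg/mL·hr

AUC = 185 mcg/mL·hr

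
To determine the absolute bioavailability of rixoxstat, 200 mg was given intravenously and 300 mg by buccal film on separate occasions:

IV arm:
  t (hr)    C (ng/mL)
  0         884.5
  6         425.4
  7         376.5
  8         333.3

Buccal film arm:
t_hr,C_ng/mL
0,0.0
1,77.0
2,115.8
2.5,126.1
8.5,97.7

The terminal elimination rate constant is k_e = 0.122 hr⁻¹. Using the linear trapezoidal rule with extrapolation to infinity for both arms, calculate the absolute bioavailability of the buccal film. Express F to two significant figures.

Trapezoidal AUC_0→8 (IV):
  [0→6]: (884.5+425.4)/2 × 6 = 3929.7
  [6→7]: (425.4+376.5)/2 × 1 = 400.95
  [7→8]: (376.5+333.3)/2 × 1 = 354.9
  Sum = 4685.55 ng/mL·hr
IV tail: 333.3/0.122 = 2731.967; AUC_iv,0→∞ = 4685.55 + 2731.967 = 7417.517 ng/mL·hr
Trapezoidal AUC_0→8.5 (buccal film):
  [0→1]: (0.0+77.0)/2 × 1 = 38.5
  [1→2]: (77.0+115.8)/2 × 1 = 96.4
  [2→2.5]: (115.8+126.1)/2 × 0.5 = 60.475
  [2.5→8.5]: (126.1+97.7)/2 × 6 = 671.4
  Sum = 866.775 ng/mL·hr
buccal film tail: 97.7/0.122 = 800.820; AUC_ev,0→∞ = 866.775 + 800.820 = 1667.595 ng/mL·hr
F = (AUC_ev/D_ev)/(AUC_iv/D_iv) = (1667.595/300)/(7417.517/200) = 5.55865/37.087585 = 0.1499

F = 0.15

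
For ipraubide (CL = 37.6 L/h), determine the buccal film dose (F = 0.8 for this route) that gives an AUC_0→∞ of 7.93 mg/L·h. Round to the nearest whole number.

Dose = 373 mg

Dose = CL × AUC_0→∞ / F
     = 37.6 × 7.93 / 0.8 = 372.71 mg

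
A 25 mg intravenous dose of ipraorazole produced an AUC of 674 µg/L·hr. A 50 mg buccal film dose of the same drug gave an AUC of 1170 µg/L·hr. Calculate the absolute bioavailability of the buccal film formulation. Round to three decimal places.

F = (AUC_ev / D_ev) / (AUC_iv / D_iv)
  = (1170/50) / (674/25)
  = 23.4 / 26.96 = 0.8680

F = 0.868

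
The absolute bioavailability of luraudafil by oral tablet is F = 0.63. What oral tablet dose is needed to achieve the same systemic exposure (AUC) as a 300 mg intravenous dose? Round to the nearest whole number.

For equal systemic exposure: F × D_ev = D_iv
D_ev = D_iv / F = 300 / 0.63 = 476.19 mg

D_oral = 476 mg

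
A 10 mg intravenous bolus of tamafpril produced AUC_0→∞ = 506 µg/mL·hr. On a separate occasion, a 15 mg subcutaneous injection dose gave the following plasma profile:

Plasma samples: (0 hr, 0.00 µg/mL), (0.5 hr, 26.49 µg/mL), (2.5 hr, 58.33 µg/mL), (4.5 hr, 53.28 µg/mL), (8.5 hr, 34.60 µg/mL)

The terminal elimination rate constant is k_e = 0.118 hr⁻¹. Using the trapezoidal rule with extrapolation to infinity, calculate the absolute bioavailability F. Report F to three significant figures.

Trapezoidal AUC_0→8.5 (subcutaneous injection):
  [0→0.5]: (0.00+26.49)/2 × 0.5 = 6.6225
  [0.5→2.5]: (26.49+58.33)/2 × 2 = 84.82
  [2.5→4.5]: (58.33+53.28)/2 × 2 = 111.61
  [4.5→8.5]: (53.28+34.60)/2 × 4 = 175.76
  Sum = 378.8125 µg/mL·hr
Tail: C_last/k_e = 34.60/0.118 = 293.220
AUC_0→∞ (subcutaneous injection) = 378.8125 + 293.220 = 672.0325 µg/mL·hr
F = (AUC_ev/D_ev)/(AUC_iv/D_iv) = (672.0325/15)/(506/10) = 44.8022/50.6 = 0.8854

F = 0.885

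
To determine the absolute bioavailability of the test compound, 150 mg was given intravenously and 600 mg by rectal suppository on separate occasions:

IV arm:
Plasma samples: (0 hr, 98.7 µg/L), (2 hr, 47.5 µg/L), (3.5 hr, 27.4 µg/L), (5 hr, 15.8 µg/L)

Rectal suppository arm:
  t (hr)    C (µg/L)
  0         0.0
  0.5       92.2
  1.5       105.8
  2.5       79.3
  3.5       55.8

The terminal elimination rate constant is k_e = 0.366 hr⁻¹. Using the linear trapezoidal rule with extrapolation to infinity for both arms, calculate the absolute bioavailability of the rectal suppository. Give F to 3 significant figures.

F = 0.391

Trapezoidal AUC_0→5 (IV):
  [0→2]: (98.7+47.5)/2 × 2 = 146.2
  [2→3.5]: (47.5+27.4)/2 × 1.5 = 56.175
  [3.5→5]: (27.4+15.8)/2 × 1.5 = 32.4
  Sum = 234.775 µg/L·hr
IV tail: 15.8/0.366 = 43.169; AUC_iv,0→∞ = 234.775 + 43.169 = 277.944 µg/L·hr
Trapezoidal AUC_0→3.5 (rectal suppository):
  [0→0.5]: (0.0+92.2)/2 × 0.5 = 23.05
  [0.5→1.5]: (92.2+105.8)/2 × 1 = 99.0
  [1.5→2.5]: (105.8+79.3)/2 × 1 = 92.55
  [2.5→3.5]: (79.3+55.8)/2 × 1 = 67.55
  Sum = 282.15 µg/L·hr
rectal suppository tail: 55.8/0.366 = 152.459; AUC_ev,0→∞ = 282.15 + 152.459 = 434.609 µg/L·hr
F = (AUC_ev/D_ev)/(AUC_iv/D_iv) = (434.609/600)/(277.944/150) = 0.724348/1.85296 = 0.3909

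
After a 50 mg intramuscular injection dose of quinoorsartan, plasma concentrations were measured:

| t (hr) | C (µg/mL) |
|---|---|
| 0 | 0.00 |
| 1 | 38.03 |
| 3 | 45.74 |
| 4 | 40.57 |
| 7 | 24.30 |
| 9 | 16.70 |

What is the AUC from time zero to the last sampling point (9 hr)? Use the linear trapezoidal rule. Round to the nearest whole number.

AUC = 284 µg/mL·hr

Trapezoidal AUC_0→9:
  [0→1]: (0.00+38.03)/2 × 1 = 19.015
  [1→3]: (38.03+45.74)/2 × 2 = 83.77
  [3→4]: (45.74+40.57)/2 × 1 = 43.155
  [4→7]: (40.57+24.30)/2 × 3 = 97.305
  [7→9]: (24.30+16.70)/2 × 2 = 41.0
  Sum = 284.245 µg/mL·hr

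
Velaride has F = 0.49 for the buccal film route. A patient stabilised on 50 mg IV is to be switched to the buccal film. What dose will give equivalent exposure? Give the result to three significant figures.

D_buccal = 102 mg

For equal systemic exposure: F × D_ev = D_iv
D_ev = D_iv / F = 50 / 0.49 = 102.041 mg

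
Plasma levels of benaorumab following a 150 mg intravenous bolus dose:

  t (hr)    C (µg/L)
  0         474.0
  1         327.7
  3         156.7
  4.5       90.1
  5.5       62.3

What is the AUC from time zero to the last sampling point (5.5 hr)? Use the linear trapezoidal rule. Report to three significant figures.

AUC = 1150 µg/L·hr

Trapezoidal AUC_0→5.5:
  [0→1]: (474.0+327.7)/2 × 1 = 400.85
  [1→3]: (327.7+156.7)/2 × 2 = 484.4
  [3→4.5]: (156.7+90.1)/2 × 1.5 = 185.1
  [4.5→5.5]: (90.1+62.3)/2 × 1 = 76.2
  Sum = 1146.55 µg/L·hr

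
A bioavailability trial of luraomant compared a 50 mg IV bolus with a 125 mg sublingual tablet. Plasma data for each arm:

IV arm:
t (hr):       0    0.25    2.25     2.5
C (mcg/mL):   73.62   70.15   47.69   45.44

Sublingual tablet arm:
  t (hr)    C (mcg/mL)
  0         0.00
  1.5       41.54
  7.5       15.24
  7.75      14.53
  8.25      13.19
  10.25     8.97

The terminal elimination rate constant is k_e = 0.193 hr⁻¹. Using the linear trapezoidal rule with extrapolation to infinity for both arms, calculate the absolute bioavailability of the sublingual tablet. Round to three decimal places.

Trapezoidal AUC_0→2.5 (IV):
  [0→0.25]: (73.62+70.15)/2 × 0.25 = 17.97125
  [0.25→2.25]: (70.15+47.69)/2 × 2 = 117.84
  [2.25→2.5]: (47.69+45.44)/2 × 0.25 = 11.64125
  Sum = 147.4525 mcg/mL·hr
IV tail: 45.44/0.193 = 235.440; AUC_iv,0→∞ = 147.4525 + 235.440 = 382.8925 mcg/mL·hr
Trapezoidal AUC_0→10.25 (sublingual tablet):
  [0→1.5]: (0.00+41.54)/2 × 1.5 = 31.155
  [1.5→7.5]: (41.54+15.24)/2 × 6 = 170.34
  [7.5→7.75]: (15.24+14.53)/2 × 0.25 = 3.72125
  [7.75→8.25]: (14.53+13.19)/2 × 0.5 = 6.93
  [8.25→10.25]: (13.19+8.97)/2 × 2 = 22.16
  Sum = 234.30625 mcg/mL·hr
sublingual tablet tail: 8.97/0.193 = 46.477; AUC_ev,0→∞ = 234.30625 + 46.477 = 280.78325 mcg/mL·hr
F = (AUC_ev/D_ev)/(AUC_iv/D_iv) = (280.78325/125)/(382.8925/50) = 2.246266/7.65785 = 0.2933

F = 0.293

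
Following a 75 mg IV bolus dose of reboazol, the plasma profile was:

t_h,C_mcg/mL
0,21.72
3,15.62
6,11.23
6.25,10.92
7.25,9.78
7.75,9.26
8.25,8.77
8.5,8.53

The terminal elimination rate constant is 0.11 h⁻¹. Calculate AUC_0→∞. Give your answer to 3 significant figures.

AUC = 198 mcg/mL·h

Trapezoidal AUC_0→8.5:
  [0→3]: (21.72+15.62)/2 × 3 = 56.01
  [3→6]: (15.62+11.23)/2 × 3 = 40.275
  [6→6.25]: (11.23+10.92)/2 × 0.25 = 2.76875
  [6.25→7.25]: (10.92+9.78)/2 × 1 = 10.35
  [7.25→7.75]: (9.78+9.26)/2 × 0.5 = 4.76
  [7.75→8.25]: (9.26+8.77)/2 × 0.5 = 4.5075
  [8.25→8.5]: (8.77+8.53)/2 × 0.25 = 2.1625
  Sum = 120.83375 mcg/mL·h
Extrapolated tail: C_last / k_e = 8.53 / 0.11 = 77.545
AUC_0→∞ = 120.83375 + 77.545 = 198.37875 mcg/mL·h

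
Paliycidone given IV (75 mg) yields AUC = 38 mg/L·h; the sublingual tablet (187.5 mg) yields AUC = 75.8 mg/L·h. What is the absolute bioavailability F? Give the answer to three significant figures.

F = (AUC_ev / D_ev) / (AUC_iv / D_iv)
  = (75.8/187.5) / (38/75)
  = 0.404267 / 0.506667 = 0.7979

F = 0.798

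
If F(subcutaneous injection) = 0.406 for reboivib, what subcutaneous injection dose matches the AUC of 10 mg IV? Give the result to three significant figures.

For equal systemic exposure: F × D_ev = D_iv
D_ev = D_iv / F = 10 / 0.406 = 24.6305 mg

D_subcutaneous = 24.6 mg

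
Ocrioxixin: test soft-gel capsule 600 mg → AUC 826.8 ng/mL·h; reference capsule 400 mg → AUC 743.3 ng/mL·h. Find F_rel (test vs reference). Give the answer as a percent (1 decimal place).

F_rel = (AUC_test/D_test) / (AUC_ref/D_ref)
      = (826.8/600) / (743.3/400)
      = 1.378 / 1.85825 = 0.7416 = 74.16%

F_rel = 74.2%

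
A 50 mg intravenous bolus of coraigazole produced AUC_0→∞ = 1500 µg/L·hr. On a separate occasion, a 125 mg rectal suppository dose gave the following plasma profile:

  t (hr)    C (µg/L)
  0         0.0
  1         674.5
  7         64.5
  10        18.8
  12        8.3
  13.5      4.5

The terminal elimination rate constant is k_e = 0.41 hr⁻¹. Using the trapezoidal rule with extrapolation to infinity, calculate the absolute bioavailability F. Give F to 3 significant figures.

Trapezoidal AUC_0→13.5 (rectal suppository):
  [0→1]: (0.0+674.5)/2 × 1 = 337.25
  [1→7]: (674.5+64.5)/2 × 6 = 2217.0
  [7→10]: (64.5+18.8)/2 × 3 = 124.95
  [10→12]: (18.8+8.3)/2 × 2 = 27.1
  [12→13.5]: (8.3+4.5)/2 × 1.5 = 9.6
  Sum = 2715.9 µg/L·hr
Tail: C_last/k_e = 4.5/0.41 = 10.976
AUC_0→∞ (rectal suppository) = 2715.9 + 10.976 = 2726.876 µg/L·hr
F = (AUC_ev/D_ev)/(AUC_iv/D_iv) = (2726.876/125)/(1500/50) = 21.815008/30 = 0.7272

F = 0.727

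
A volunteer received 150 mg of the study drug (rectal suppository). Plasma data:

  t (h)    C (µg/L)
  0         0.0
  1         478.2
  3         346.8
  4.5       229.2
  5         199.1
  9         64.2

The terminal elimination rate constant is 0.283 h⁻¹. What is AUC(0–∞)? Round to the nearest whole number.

AUC = 2357 µg/L·h

Trapezoidal AUC_0→9:
  [0→1]: (0.0+478.2)/2 × 1 = 239.1
  [1→3]: (478.2+346.8)/2 × 2 = 825.0
  [3→4.5]: (346.8+229.2)/2 × 1.5 = 432.0
  [4.5→5]: (229.2+199.1)/2 × 0.5 = 107.075
  [5→9]: (199.1+64.2)/2 × 4 = 526.6
  Sum = 2129.775 µg/L·h
Extrapolated tail: C_last / k_e = 64.2 / 0.283 = 226.855
AUC_0→∞ = 2129.775 + 226.855 = 2356.63 µg/L·h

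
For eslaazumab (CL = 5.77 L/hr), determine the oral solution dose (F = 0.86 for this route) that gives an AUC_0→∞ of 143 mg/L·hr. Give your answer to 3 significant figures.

Dose = CL × AUC_0→∞ / F
     = 5.77 × 143 / 0.86 = 959.43 mg

Dose = 959 mg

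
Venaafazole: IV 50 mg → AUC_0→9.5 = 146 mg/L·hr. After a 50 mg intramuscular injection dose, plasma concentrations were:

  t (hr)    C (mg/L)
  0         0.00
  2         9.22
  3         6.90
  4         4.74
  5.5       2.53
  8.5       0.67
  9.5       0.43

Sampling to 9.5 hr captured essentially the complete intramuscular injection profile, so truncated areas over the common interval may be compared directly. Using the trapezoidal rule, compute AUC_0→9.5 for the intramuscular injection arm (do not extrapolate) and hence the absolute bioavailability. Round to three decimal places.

Trapezoidal AUC_0→9.5 (intramuscular injection):
  [0→2]: (0.00+9.22)/2 × 2 = 9.22
  [2→3]: (9.22+6.90)/2 × 1 = 8.06
  [3→4]: (6.90+4.74)/2 × 1 = 5.82
  [4→5.5]: (4.74+2.53)/2 × 1.5 = 5.4525
  [5.5→8.5]: (2.53+0.67)/2 × 3 = 4.8
  [8.5→9.5]: (0.67+0.43)/2 × 1 = 0.55
  Sum = 33.9025 mg/L·hr
F = (AUC_ev/D_ev)/(AUC_iv/D_iv) = (33.9025/50)/(146/50) = 0.67805/2.92 = 0.2322

F = 0.232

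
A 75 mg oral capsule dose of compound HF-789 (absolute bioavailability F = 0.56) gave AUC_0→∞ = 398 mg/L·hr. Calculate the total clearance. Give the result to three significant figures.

CL = 0.106 L/hr

CL = F × Dose / AUC_0→∞
   = 0.56 × 75 / 398 = 0.105528 L/hr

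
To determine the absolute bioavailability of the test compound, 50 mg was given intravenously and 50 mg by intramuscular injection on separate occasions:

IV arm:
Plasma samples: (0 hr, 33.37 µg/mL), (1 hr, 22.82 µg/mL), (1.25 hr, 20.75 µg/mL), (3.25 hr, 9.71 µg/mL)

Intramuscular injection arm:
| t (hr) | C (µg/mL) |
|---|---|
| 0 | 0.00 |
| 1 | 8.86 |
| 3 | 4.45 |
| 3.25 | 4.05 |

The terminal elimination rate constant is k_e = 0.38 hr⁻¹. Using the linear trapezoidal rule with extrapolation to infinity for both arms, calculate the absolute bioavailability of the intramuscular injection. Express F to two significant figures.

F = 0.33

Trapezoidal AUC_0→3.25 (IV):
  [0→1]: (33.37+22.82)/2 × 1 = 28.095
  [1→1.25]: (22.82+20.75)/2 × 0.25 = 5.44625
  [1.25→3.25]: (20.75+9.71)/2 × 2 = 30.46
  Sum = 64.00125 µg/mL·hr
IV tail: 9.71/0.38 = 25.553; AUC_iv,0→∞ = 64.00125 + 25.553 = 89.55425 µg/mL·hr
Trapezoidal AUC_0→3.25 (intramuscular injection):
  [0→1]: (0.00+8.86)/2 × 1 = 4.43
  [1→3]: (8.86+4.45)/2 × 2 = 13.31
  [3→3.25]: (4.45+4.05)/2 × 0.25 = 1.0625
  Sum = 18.8025 µg/mL·hr
intramuscular injection tail: 4.05/0.38 = 10.658; AUC_ev,0→∞ = 18.8025 + 10.658 = 29.4605 µg/mL·hr
F = (AUC_ev/D_ev)/(AUC_iv/D_iv) = (29.4605/50)/(89.55425/50) = 0.58921/1.791085 = 0.3290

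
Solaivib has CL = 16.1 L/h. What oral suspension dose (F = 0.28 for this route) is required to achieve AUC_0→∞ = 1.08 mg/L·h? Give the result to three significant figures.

Dose = 62.1 mg

Dose = CL × AUC_0→∞ / F
     = 16.1 × 1.08 / 0.28 = 62.1 mg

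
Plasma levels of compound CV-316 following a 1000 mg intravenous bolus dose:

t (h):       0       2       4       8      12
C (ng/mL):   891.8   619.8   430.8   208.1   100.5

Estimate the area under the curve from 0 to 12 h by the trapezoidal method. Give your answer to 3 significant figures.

AUC = 4460 ng/mL·h

Trapezoidal AUC_0→12:
  [0→2]: (891.8+619.8)/2 × 2 = 1511.6
  [2→4]: (619.8+430.8)/2 × 2 = 1050.6
  [4→8]: (430.8+208.1)/2 × 4 = 1277.8
  [8→12]: (208.1+100.5)/2 × 4 = 617.2
  Sum = 4457.2 ng/mL·h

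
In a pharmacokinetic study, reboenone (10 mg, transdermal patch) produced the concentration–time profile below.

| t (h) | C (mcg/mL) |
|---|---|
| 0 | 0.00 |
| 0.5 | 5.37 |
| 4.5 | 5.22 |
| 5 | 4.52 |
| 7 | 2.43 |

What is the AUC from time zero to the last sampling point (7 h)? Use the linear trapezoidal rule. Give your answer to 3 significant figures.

AUC = 31.9 mcg/mL·h

Trapezoidal AUC_0→7:
  [0→0.5]: (0.00+5.37)/2 × 0.5 = 1.3425
  [0.5→4.5]: (5.37+5.22)/2 × 4 = 21.18
  [4.5→5]: (5.22+4.52)/2 × 0.5 = 2.435
  [5→7]: (4.52+2.43)/2 × 2 = 6.95
  Sum = 31.9075 mcg/mL·h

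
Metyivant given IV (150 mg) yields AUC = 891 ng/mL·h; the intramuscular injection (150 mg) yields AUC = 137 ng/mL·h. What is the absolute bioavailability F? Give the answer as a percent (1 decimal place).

F = (AUC_ev / D_ev) / (AUC_iv / D_iv)
  = (137/150) / (891/150)
  = 0.913333 / 5.94 = 0.1538
  = 15.38%

F = 15.4%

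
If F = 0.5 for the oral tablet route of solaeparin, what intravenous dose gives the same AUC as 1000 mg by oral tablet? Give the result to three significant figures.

Systemic exposure from an extravascular dose = F × D_ev, so the equivalent IV dose is F × D_ev.
D_iv = F × D_ev = 0.5 × 1000 = 500 mg

D_iv = 500 mg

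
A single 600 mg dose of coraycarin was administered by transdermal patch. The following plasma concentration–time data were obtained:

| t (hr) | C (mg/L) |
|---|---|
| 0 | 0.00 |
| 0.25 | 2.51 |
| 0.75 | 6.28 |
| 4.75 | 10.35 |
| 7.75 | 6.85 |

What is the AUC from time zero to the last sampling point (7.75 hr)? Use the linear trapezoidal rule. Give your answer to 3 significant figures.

Trapezoidal AUC_0→7.75:
  [0→0.25]: (0.00+2.51)/2 × 0.25 = 0.31375
  [0.25→0.75]: (2.51+6.28)/2 × 0.5 = 2.1975
  [0.75→4.75]: (6.28+10.35)/2 × 4 = 33.26
  [4.75→7.75]: (10.35+6.85)/2 × 3 = 25.8
  Sum = 61.57125 mg/L·hr

AUC = 61.6 mg/L·hr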